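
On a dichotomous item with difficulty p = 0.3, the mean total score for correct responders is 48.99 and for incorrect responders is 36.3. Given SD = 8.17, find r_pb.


q = 1 - p = 0.7
rpb = ((M1 - M0) / SD) * sqrt(p * q)
rpb = ((48.99 - 36.3) / 8.17) * sqrt(0.3 * 0.7)
rpb = 0.7118

0.7118


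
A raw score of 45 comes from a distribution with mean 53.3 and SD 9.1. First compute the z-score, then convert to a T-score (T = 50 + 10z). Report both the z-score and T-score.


z = (X - mean) / SD = (45 - 53.3) / 9.1
z = -8.3 / 9.1
z = -0.9121
T-score = T = 50 + 10z
Carry z at full precision (z = -8.3 / 9.1) into the conversion:
T-score = 50 + 10 * (-8.3 / 9.1) = 50 + -83 / 9.1
T-score = 50 + -9.1209
T-score = 40.8791

40.8791


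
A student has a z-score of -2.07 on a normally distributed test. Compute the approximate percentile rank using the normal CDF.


CDF(z) = 0.5 * (1 + erf(z/sqrt(2)))
erf(-1.4637) = -0.9615
CDF = 0.0192
Percentile rank = 0.0192 * 100 = 1.92

1.92


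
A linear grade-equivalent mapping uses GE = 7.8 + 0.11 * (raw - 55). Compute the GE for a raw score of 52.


raw - median = 52 - 55 = -3
slope * diff = 0.11 * -3 = -0.33
GE = 7.8 + -0.33
GE = 7.47

7.47


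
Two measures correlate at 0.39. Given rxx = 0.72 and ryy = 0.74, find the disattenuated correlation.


r_corrected = rxy / sqrt(rxx * ryy)
= 0.39 / sqrt(0.72 * 0.74)
= 0.39 / sqrt(0.5328)
= 0.39 / 0.729932
r_corrected = 0.5343

0.5343


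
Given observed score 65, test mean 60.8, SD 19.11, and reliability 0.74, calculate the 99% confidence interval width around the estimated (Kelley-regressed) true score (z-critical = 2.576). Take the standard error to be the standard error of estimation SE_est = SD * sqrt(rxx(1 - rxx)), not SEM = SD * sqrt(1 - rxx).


True score estimate = 0.74*65 + 0.26*60.8 = 63.908
SE_est = SD * sqrt(rxx * (1 - rxx)) = 19.11 * sqrt(0.74 * 0.26) = 19.11 * sqrt(0.1924) = 8.3823
CI = T_est +/- z * SE_est, so width = 2 * z * SE_est = 2 * 2.576 * 8.3823
Width = 43.1856

43.1856


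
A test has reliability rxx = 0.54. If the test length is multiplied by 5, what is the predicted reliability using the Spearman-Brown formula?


r_new = (n * rxx) / (1 + (n-1) * rxx)
r_new = (5 * 0.54) / (1 + 4 * 0.54)
r_new = 2.7 / 3.16
r_new = 0.8544

0.8544


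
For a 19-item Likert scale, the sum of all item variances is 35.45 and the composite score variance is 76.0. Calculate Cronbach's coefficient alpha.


alpha = (k/(k-1)) * (1 - sum(si^2)/s_total^2)
= (19/18) * (1 - 35.45/76.0)
alpha = 0.5632

0.5632


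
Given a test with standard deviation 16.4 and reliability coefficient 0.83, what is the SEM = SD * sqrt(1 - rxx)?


SEM = SD * sqrt(1 - rxx)
SEM = 16.4 * sqrt(1 - 0.83)
SEM = 16.4 * sqrt(0.17) = 16.4 * 0.412311
SEM = 6.7619

6.7619


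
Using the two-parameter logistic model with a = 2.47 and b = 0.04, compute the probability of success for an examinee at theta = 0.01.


a*(theta - b) = 2.47 * (0.01 - 0.04) = -0.0741
exp(--0.0741) = 1.0769
P = 1 / (1 + 1.0769)
P = 0.4815

0.4815


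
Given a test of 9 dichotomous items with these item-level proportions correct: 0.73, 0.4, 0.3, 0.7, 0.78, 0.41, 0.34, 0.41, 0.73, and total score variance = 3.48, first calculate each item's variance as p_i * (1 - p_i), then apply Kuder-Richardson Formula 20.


For each item, compute p_i * q_i:
  Item 1: 0.73 * 0.27 = 0.1971
  Item 2: 0.4 * 0.6 = 0.24
  Item 3: 0.3 * 0.7 = 0.21
  Item 4: 0.7 * 0.3 = 0.21
  Item 5: 0.78 * 0.22 = 0.1716
  Item 6: 0.41 * 0.59 = 0.2419
  Item 7: 0.34 * 0.66 = 0.2244
  Item 8: 0.41 * 0.59 = 0.2419
  Item 9: 0.73 * 0.27 = 0.1971
Sum(p_i * q_i) = 0.1971 + 0.24 + 0.21 + 0.21 + 0.1716 + 0.2419 + 0.2244 + 0.2419 + 0.1971 = 1.934
KR-20 = (k/(k-1)) * (1 - Sum(p_i*q_i) / Var_total)
= (9/8) * (1 - 1.934/3.48)
= 1.125 * 0.4443
KR-20 = 0.4998

0.4998


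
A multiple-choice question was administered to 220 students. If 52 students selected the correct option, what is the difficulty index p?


Item difficulty p = number correct / total examinees
p = 52 / 220
p = 0.2364

0.2364


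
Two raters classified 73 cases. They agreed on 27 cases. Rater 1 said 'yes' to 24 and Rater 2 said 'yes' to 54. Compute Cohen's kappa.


P_o = 27/73 = 0.369863
P_e = (24*54 + 49*19) / 5329 = 0.417902
kappa = (P_o - P_e) / (1 - P_e)
kappa = (0.369863 - 0.417902) / (1 - 0.417902)
kappa = -0.0825

-0.0825


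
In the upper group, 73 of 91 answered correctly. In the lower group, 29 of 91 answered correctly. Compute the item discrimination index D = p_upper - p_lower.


p_upper = 73/91 = 0.8022
p_lower = 29/91 = 0.3187
D = 0.8022 - 0.3187 = 0.4835

0.4835


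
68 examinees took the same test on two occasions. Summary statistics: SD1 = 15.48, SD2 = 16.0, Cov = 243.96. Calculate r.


r = cov(X,Y) / (SD_X * SD_Y)
r = 243.96 / (15.48 * 16.0)
r = 243.96 / 247.68
r = 0.985

0.985


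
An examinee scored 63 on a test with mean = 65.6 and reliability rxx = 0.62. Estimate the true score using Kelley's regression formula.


T_est = rxx * X + (1 - rxx) * mean
T_est = 0.62 * 63 + 0.38 * 65.6
T_est = 39.06 + 24.928
T_est = 63.988

63.988


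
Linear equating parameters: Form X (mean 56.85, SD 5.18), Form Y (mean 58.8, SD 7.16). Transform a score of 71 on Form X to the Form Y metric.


slope = SD_Y / SD_X = 7.16 / 5.18 ~ 1.3822
intercept = mean_Y - slope * mean_X = 58.8 - (7.16 / 5.18) * 56.85 ~ -19.7803
Y = slope * X + intercept. To avoid rounding drift from the rounded slope/intercept, evaluate the equivalent form Y = mean_Y + SD_Y * (X - mean_X) / SD_X at full precision:
Y = 58.8 + 7.16 * (71 - 56.85) / 5.18
Y = 58.8 + 7.16 * 14.15 / 5.18
Y = 58.8 + 101.314 / 5.18
Y = 58.8 + 19.5587
Y = 78.3587

78.3587


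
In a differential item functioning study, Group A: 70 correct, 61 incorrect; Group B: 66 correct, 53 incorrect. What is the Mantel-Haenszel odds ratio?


Odds_A = 70/61 = 1.1475
Odds_B = 66/53 = 1.2453
OR = Odds_A / Odds_B = 1.1475 / 1.2453
Exactly, OR = (70 * 53) / (61 * 66) = 3710 / 4026
OR = 0.9215

0.9215


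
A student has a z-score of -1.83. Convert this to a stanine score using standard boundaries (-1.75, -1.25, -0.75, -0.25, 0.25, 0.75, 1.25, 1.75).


Stanine boundaries: [-1.75, -1.25, -0.75, -0.25, 0.25, 0.75, 1.25, 1.75]
z = -1.83
Check each boundary:
  z < -1.75
  z < -1.25
  z < -0.75
  z < -0.25
  z < 0.25
  z < 0.75
  z < 1.25
  z < 1.75
Highest qualifying boundary gives stanine = 1

1


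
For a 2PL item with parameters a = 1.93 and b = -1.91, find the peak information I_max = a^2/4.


For 2PL, max info at theta = b = -1.91
I_max = a^2 / 4 = 1.93^2 / 4
= 3.7249 / 4
I_max = 0.9312

0.9312


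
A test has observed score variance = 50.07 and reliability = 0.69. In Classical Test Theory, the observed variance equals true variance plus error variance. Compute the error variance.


var_true = rxx * var_obs = 0.69 * 50.07 = 34.5483
var_error = var_obs - var_true
var_error = 50.07 - 34.5483
var_error = 15.5217

15.5217


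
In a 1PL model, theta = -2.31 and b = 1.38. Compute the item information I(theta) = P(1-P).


P = 1/(1+exp(-(-2.31-1.38))) = 0.0244
I = P*(1-P) = 0.0244 * 0.9756
I = 0.0238

0.0238


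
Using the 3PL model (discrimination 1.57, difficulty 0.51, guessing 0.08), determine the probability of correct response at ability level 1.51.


logit = 1.57*(1.51 - 0.51) = 1.57
P* = 1/(1 + exp(-1.57)) = 0.8278
P = 0.08 + (1 - 0.08) * 0.8278
P = 0.8416

0.8416


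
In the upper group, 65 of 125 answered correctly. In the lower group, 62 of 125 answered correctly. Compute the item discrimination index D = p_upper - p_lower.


p_upper = 65/125 = 0.52
p_lower = 62/125 = 0.496
D = 0.52 - 0.496 = 0.024

0.024


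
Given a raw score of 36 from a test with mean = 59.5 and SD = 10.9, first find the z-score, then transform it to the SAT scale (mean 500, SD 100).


z = (X - mean) / SD = (36 - 59.5) / 10.9
z = -23.5 / 10.9
z = -2.156
SAT-scale = SAT = 500 + 100z
Carry z at full precision (z = -23.5 / 10.9) into the conversion:
SAT-scale = 500 + 100 * (-23.5 / 10.9) = 500 + -2350 / 10.9
SAT-scale = 500 + -215.5963
SAT-scale = 284.4037

284.4037


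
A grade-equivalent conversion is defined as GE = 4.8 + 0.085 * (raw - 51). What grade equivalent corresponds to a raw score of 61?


raw - median = 61 - 51 = 10
slope * diff = 0.085 * 10 = 0.85
GE = 4.8 + 0.85
GE = 5.65

5.65


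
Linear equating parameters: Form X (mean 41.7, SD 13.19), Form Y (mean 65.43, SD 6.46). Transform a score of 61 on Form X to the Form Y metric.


slope = SD_Y / SD_X = 6.46 / 13.19 ~ 0.4898
intercept = mean_Y - slope * mean_X = 65.43 - (6.46 / 13.19) * 41.7 ~ 45.0068
Y = slope * X + intercept. To avoid rounding drift from the rounded slope/intercept, evaluate the equivalent form Y = mean_Y + SD_Y * (X - mean_X) / SD_X at full precision:
Y = 65.43 + 6.46 * (61 - 41.7) / 13.19
Y = 65.43 + 6.46 * 19.3 / 13.19
Y = 65.43 + 124.678 / 13.19
Y = 65.43 + 9.4525
Y = 74.8825

74.8825


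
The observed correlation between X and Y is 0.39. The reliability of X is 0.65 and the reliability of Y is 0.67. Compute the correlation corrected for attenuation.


r_corrected = rxy / sqrt(rxx * ryy)
= 0.39 / sqrt(0.65 * 0.67)
= 0.39 / sqrt(0.4355)
= 0.39 / 0.659924
r_corrected = 0.591

0.591


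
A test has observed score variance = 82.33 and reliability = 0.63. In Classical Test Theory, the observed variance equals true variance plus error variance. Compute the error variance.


var_true = rxx * var_obs = 0.63 * 82.33 = 51.8679
var_error = var_obs - var_true
var_error = 82.33 - 51.8679
var_error = 30.4621

30.4621


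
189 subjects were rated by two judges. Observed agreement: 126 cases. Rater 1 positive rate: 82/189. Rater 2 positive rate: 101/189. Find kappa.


P_o = 126/189 = 0.666667
P_e = (82*101 + 107*88) / 35721 = 0.495451
kappa = (P_o - P_e) / (1 - P_e)
kappa = (0.666667 - 0.495451) / (1 - 0.495451)
kappa = 0.3393

0.3393


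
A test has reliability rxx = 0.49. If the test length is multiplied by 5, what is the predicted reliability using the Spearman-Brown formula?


r_new = (n * rxx) / (1 + (n-1) * rxx)
r_new = (5 * 0.49) / (1 + 4 * 0.49)
r_new = 2.45 / 2.96
r_new = 0.8277

0.8277


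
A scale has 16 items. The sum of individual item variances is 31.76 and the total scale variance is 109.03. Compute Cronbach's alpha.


alpha = (k/(k-1)) * (1 - sum(si^2)/s_total^2)
= (16/15) * (1 - 31.76/109.03)
alpha = 0.756

0.756


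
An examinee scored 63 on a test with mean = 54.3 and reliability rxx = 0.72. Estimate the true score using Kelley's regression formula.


T_est = rxx * X + (1 - rxx) * mean
T_est = 0.72 * 63 + 0.28 * 54.3
T_est = 45.36 + 15.204
T_est = 60.564

60.564


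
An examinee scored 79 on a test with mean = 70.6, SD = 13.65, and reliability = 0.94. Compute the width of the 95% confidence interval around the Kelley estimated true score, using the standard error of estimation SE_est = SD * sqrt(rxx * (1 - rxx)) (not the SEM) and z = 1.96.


True score estimate = 0.94*79 + 0.06*70.6 = 78.496
SE_est = SD * sqrt(rxx * (1 - rxx)) = 13.65 * sqrt(0.94 * 0.06) = 13.65 * sqrt(0.0564) = 3.241695
CI = T_est +/- z * SE_est, so width = 2 * z * SE_est = 2 * 1.96 * 3.241695
Width = 12.7074

12.7074


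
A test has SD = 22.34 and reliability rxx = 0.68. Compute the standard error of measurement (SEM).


SEM = SD * sqrt(1 - rxx)
SEM = 22.34 * sqrt(1 - 0.68)
SEM = 22.34 * sqrt(0.32) = 22.34 * 0.565685
SEM = 12.6374

12.6374


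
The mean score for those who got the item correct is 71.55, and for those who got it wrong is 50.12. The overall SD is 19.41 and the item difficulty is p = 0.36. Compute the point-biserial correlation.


q = 1 - p = 0.64
rpb = ((M1 - M0) / SD) * sqrt(p * q)
rpb = ((71.55 - 50.12) / 19.41) * sqrt(0.36 * 0.64)
rpb = 0.53

0.53


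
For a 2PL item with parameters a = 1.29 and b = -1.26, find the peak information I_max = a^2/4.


For 2PL, max info at theta = b = -1.26
I_max = a^2 / 4 = 1.29^2 / 4
= 1.6641 / 4
I_max = 0.416

0.416


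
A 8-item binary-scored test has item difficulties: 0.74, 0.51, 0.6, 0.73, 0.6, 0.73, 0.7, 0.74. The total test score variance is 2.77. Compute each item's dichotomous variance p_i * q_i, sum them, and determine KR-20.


For each item, compute p_i * q_i:
  Item 1: 0.74 * 0.26 = 0.1924
  Item 2: 0.51 * 0.49 = 0.2499
  Item 3: 0.6 * 0.4 = 0.24
  Item 4: 0.73 * 0.27 = 0.1971
  Item 5: 0.6 * 0.4 = 0.24
  Item 6: 0.73 * 0.27 = 0.1971
  Item 7: 0.7 * 0.3 = 0.21
  Item 8: 0.74 * 0.26 = 0.1924
Sum(p_i * q_i) = 0.1924 + 0.2499 + 0.24 + 0.1971 + 0.24 + 0.1971 + 0.21 + 0.1924 = 1.7189
KR-20 = (k/(k-1)) * (1 - Sum(p_i*q_i) / Var_total)
= (8/7) * (1 - 1.7189/2.77)
= 1.1429 * 0.3795
KR-20 = 0.4337

0.4337


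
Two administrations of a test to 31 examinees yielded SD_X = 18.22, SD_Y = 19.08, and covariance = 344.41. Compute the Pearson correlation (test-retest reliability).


r = cov(X,Y) / (SD_X * SD_Y)
r = 344.41 / (18.22 * 19.08)
r = 344.41 / 347.6376
r = 0.9907

0.9907


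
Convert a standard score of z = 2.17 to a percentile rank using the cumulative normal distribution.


CDF(z) = 0.5 * (1 + erf(z/sqrt(2)))
erf(1.5344) = 0.97
CDF = 0.985
Percentile rank = 0.985 * 100 = 98.5

98.5


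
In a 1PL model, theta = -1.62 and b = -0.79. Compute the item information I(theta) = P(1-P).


P = 1/(1+exp(-(-1.62--0.79))) = 0.3036
I = P*(1-P) = 0.3036 * 0.6964
I = 0.2114

0.2114


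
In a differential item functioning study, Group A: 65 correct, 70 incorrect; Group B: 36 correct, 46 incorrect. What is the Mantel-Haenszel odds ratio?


Odds_A = 65/70 = 0.9286
Odds_B = 36/46 = 0.7826
OR = Odds_A / Odds_B = 0.9286 / 0.7826
Exactly, OR = (65 * 46) / (70 * 36) = 2990 / 2520
OR = 1.1865

1.1865


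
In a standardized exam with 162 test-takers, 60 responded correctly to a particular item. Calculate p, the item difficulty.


Item difficulty p = number correct / total examinees
p = 60 / 162
p = 0.3704

0.3704


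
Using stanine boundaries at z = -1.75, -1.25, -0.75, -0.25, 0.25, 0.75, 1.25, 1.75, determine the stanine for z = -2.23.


Stanine boundaries: [-1.75, -1.25, -0.75, -0.25, 0.25, 0.75, 1.25, 1.75]
z = -2.23
Check each boundary:
  z < -1.75
  z < -1.25
  z < -0.75
  z < -0.25
  z < 0.25
  z < 0.75
  z < 1.25
  z < 1.75
Highest qualifying boundary gives stanine = 1

1


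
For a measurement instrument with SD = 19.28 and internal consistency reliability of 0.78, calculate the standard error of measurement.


SEM = SD * sqrt(1 - rxx)
SEM = 19.28 * sqrt(1 - 0.78)
SEM = 19.28 * sqrt(0.22) = 19.28 * 0.469042
SEM = 9.0431

9.0431


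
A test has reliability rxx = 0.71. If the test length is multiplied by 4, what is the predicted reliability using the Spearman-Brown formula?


r_new = (n * rxx) / (1 + (n-1) * rxx)
r_new = (4 * 0.71) / (1 + 3 * 0.71)
r_new = 2.84 / 3.13
r_new = 0.9073

0.9073


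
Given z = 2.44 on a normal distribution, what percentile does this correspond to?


CDF(z) = 0.5 * (1 + erf(z/sqrt(2)))
erf(1.7253) = 0.9853
CDF = 0.9927
Percentile rank = 0.9927 * 100 = 99.27

99.27


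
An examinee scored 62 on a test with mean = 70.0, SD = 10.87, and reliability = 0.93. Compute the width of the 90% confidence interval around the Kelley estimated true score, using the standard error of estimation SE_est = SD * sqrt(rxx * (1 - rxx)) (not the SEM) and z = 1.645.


True score estimate = 0.93*62 + 0.07*70.0 = 62.56
SE_est = SD * sqrt(rxx * (1 - rxx)) = 10.87 * sqrt(0.93 * 0.07) = 10.87 * sqrt(0.0651) = 2.773448
CI = T_est +/- z * SE_est, so width = 2 * z * SE_est = 2 * 1.645 * 2.773448
Width = 9.1246

9.1246


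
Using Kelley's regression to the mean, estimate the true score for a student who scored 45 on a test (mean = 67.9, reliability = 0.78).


T_est = rxx * X + (1 - rxx) * mean
T_est = 0.78 * 45 + 0.22 * 67.9
T_est = 35.1 + 14.938
T_est = 50.038

50.038


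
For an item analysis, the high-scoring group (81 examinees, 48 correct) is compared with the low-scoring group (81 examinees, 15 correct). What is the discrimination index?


p_upper = 48/81 = 0.5926
p_lower = 15/81 = 0.1852
D = 0.5926 - 0.1852 = 0.4074

0.4074


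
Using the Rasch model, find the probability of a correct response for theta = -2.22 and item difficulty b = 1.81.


theta - b = -2.22 - 1.81 = -4.03
exp(-(theta - b)) = exp(4.03) = 56.2609
P = 1 / (1 + 56.2609)
P = 0.0175

0.0175


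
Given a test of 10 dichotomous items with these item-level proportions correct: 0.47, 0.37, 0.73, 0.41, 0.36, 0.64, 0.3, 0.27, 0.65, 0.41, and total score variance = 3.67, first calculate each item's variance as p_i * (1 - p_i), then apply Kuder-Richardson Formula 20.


For each item, compute p_i * q_i:
  Item 1: 0.47 * 0.53 = 0.2491
  Item 2: 0.37 * 0.63 = 0.2331
  Item 3: 0.73 * 0.27 = 0.1971
  Item 4: 0.41 * 0.59 = 0.2419
  Item 5: 0.36 * 0.64 = 0.2304
  Item 6: 0.64 * 0.36 = 0.2304
  Item 7: 0.3 * 0.7 = 0.21
  Item 8: 0.27 * 0.73 = 0.1971
  Item 9: 0.65 * 0.35 = 0.2275
  Item 10: 0.41 * 0.59 = 0.2419
Sum(p_i * q_i) = 0.2491 + 0.2331 + 0.1971 + 0.2419 + 0.2304 + 0.2304 + 0.21 + 0.1971 + 0.2275 + 0.2419 = 2.2585
KR-20 = (k/(k-1)) * (1 - Sum(p_i*q_i) / Var_total)
= (10/9) * (1 - 2.2585/3.67)
= 1.1111 * 0.3846
KR-20 = 0.4273

0.4273


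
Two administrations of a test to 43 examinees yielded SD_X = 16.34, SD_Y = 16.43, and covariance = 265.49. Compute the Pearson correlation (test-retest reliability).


r = cov(X,Y) / (SD_X * SD_Y)
r = 265.49 / (16.34 * 16.43)
r = 265.49 / 268.4662
r = 0.9889

0.9889


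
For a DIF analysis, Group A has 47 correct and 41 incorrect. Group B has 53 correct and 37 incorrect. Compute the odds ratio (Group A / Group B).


Odds_A = 47/41 = 1.1463
Odds_B = 53/37 = 1.4324
OR = Odds_A / Odds_B = 1.1463 / 1.4324
Exactly, OR = (47 * 37) / (41 * 53) = 1739 / 2173
OR = 0.8003

0.8003


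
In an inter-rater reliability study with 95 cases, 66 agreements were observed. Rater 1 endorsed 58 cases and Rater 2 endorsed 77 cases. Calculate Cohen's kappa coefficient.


P_o = 66/95 = 0.694737
P_e = (58*77 + 37*18) / 9025 = 0.568643
kappa = (P_o - P_e) / (1 - P_e)
kappa = (0.694737 - 0.568643) / (1 - 0.568643)
kappa = 0.2923

0.2923


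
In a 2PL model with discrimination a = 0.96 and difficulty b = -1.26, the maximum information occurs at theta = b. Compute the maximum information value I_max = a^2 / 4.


For 2PL, max info at theta = b = -1.26
I_max = a^2 / 4 = 0.96^2 / 4
= 0.9216 / 4
I_max = 0.2304

0.2304


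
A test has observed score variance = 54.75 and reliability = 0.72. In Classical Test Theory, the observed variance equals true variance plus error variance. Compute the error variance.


var_true = rxx * var_obs = 0.72 * 54.75 = 39.42
var_error = var_obs - var_true
var_error = 54.75 - 39.42
var_error = 15.33

15.33


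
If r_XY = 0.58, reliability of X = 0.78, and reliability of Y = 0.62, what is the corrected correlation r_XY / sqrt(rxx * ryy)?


r_corrected = rxy / sqrt(rxx * ryy)
= 0.58 / sqrt(0.78 * 0.62)
= 0.58 / sqrt(0.4836)
= 0.58 / 0.695414
r_corrected = 0.834

0.834


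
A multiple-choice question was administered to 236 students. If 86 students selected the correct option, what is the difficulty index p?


Item difficulty p = number correct / total examinees
p = 86 / 236
p = 0.3644

0.3644


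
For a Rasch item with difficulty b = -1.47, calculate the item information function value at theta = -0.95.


P = 1/(1+exp(-(-0.95--1.47))) = 0.6271
I = P*(1-P) = 0.6271 * 0.3729
I = 0.2338

0.2338


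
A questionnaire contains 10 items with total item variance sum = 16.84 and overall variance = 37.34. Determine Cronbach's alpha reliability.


alpha = (k/(k-1)) * (1 - sum(si^2)/s_total^2)
= (10/9) * (1 - 16.84/37.34)
alpha = 0.61

0.61


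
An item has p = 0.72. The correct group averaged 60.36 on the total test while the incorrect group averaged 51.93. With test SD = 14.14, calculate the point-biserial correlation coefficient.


q = 1 - p = 0.28
rpb = ((M1 - M0) / SD) * sqrt(p * q)
rpb = ((60.36 - 51.93) / 14.14) * sqrt(0.72 * 0.28)
rpb = 0.2677

0.2677


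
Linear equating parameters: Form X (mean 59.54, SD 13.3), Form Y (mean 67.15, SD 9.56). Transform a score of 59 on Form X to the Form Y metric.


slope = SD_Y / SD_X = 9.56 / 13.3 ~ 0.7188
intercept = mean_Y - slope * mean_X = 67.15 - (9.56 / 13.3) * 59.54 ~ 24.3528
Y = slope * X + intercept. To avoid rounding drift from the rounded slope/intercept, evaluate the equivalent form Y = mean_Y + SD_Y * (X - mean_X) / SD_X at full precision:
Y = 67.15 + 9.56 * (59 - 59.54) / 13.3
Y = 67.15 - 9.56 * 0.54 / 13.3
Y = 67.15 - 5.1624 / 13.3
Y = 67.15 - 0.3882
Y = 66.7618

66.7618


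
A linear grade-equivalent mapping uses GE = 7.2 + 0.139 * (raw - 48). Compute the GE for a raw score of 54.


raw - median = 54 - 48 = 6
slope * diff = 0.139 * 6 = 0.834
GE = 7.2 + 0.834
GE = 8.034

8.034


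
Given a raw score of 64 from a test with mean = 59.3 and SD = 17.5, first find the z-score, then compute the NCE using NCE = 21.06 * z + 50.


z = (X - mean) / SD = (64 - 59.3) / 17.5
z = 4.7 / 17.5
z = 0.2686
NCE = NCE = 21.06z + 50
Carry z at full precision (z = 4.7 / 17.5) into the conversion:
NCE = 21.06 * (4.7 / 17.5) + 50 = 98.982 / 17.5 + 50
NCE = 5.6561 + 50
NCE = 55.6561

55.6561


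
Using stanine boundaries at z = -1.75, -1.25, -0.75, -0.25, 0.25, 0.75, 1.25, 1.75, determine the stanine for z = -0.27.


Stanine boundaries: [-1.75, -1.25, -0.75, -0.25, 0.25, 0.75, 1.25, 1.75]
z = -0.27
Check each boundary:
  z >= -1.75 -> could be stanine 2
  z >= -1.25 -> could be stanine 3
  z >= -0.75 -> could be stanine 4
  z < -0.25
  z < 0.25
  z < 0.75
  z < 1.25
  z < 1.75
Highest qualifying boundary gives stanine = 4

4


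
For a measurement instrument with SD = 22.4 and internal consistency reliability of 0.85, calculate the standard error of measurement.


SEM = SD * sqrt(1 - rxx)
SEM = 22.4 * sqrt(1 - 0.85)
SEM = 22.4 * sqrt(0.15) = 22.4 * 0.387298
SEM = 8.6755

8.6755


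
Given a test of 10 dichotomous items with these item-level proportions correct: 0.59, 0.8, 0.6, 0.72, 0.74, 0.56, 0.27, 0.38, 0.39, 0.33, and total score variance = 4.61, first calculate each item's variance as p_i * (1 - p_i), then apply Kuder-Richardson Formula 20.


For each item, compute p_i * q_i:
  Item 1: 0.59 * 0.41 = 0.2419
  Item 2: 0.8 * 0.2 = 0.16
  Item 3: 0.6 * 0.4 = 0.24
  Item 4: 0.72 * 0.28 = 0.2016
  Item 5: 0.74 * 0.26 = 0.1924
  Item 6: 0.56 * 0.44 = 0.2464
  Item 7: 0.27 * 0.73 = 0.1971
  Item 8: 0.38 * 0.62 = 0.2356
  Item 9: 0.39 * 0.61 = 0.2379
  Item 10: 0.33 * 0.67 = 0.2211
Sum(p_i * q_i) = 0.2419 + 0.16 + 0.24 + 0.2016 + 0.1924 + 0.2464 + 0.1971 + 0.2356 + 0.2379 + 0.2211 = 2.174
KR-20 = (k/(k-1)) * (1 - Sum(p_i*q_i) / Var_total)
= (10/9) * (1 - 2.174/4.61)
= 1.1111 * 0.5284
KR-20 = 0.5871

0.5871


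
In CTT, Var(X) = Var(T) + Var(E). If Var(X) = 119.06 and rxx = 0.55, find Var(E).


var_true = rxx * var_obs = 0.55 * 119.06 = 65.483
var_error = var_obs - var_true
var_error = 119.06 - 65.483
var_error = 53.577

53.577


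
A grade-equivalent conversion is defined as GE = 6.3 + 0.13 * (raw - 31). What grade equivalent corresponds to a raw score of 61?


raw - median = 61 - 31 = 30
slope * diff = 0.13 * 30 = 3.9
GE = 6.3 + 3.9
GE = 10.2

10.2


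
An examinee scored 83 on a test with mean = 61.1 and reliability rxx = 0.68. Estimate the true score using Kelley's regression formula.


T_est = rxx * X + (1 - rxx) * mean
T_est = 0.68 * 83 + 0.32 * 61.1
T_est = 56.44 + 19.552
T_est = 75.992

75.992


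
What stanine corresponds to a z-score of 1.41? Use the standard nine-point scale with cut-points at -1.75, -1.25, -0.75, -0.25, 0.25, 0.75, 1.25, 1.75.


Stanine boundaries: [-1.75, -1.25, -0.75, -0.25, 0.25, 0.75, 1.25, 1.75]
z = 1.41
Check each boundary:
  z >= -1.75 -> could be stanine 2
  z >= -1.25 -> could be stanine 3
  z >= -0.75 -> could be stanine 4
  z >= -0.25 -> could be stanine 5
  z >= 0.25 -> could be stanine 6
  z >= 0.75 -> could be stanine 7
  z >= 1.25 -> could be stanine 8
  z < 1.75
Highest qualifying boundary gives stanine = 8

8


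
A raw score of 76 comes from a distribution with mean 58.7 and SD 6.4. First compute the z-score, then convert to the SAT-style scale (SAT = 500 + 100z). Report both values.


z = (X - mean) / SD = (76 - 58.7) / 6.4
z = 17.3 / 6.4
z = 2.7031
SAT-scale = SAT = 500 + 100z
Carry z at full precision (z = 17.3 / 6.4) into the conversion:
SAT-scale = 500 + 100 * (17.3 / 6.4) = 500 + 1730 / 6.4
SAT-scale = 500 + 270.3125
SAT-scale = 770.3125

770.3125


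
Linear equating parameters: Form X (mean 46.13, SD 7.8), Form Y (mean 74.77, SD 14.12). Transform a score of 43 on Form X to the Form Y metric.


slope = SD_Y / SD_X = 14.12 / 7.8 ~ 1.8103
intercept = mean_Y - slope * mean_X = 74.77 - (14.12 / 7.8) * 46.13 ~ -8.7371
Y = slope * X + intercept. To avoid rounding drift from the rounded slope/intercept, evaluate the equivalent form Y = mean_Y + SD_Y * (X - mean_X) / SD_X at full precision:
Y = 74.77 + 14.12 * (43 - 46.13) / 7.8
Y = 74.77 - 14.12 * 3.13 / 7.8
Y = 74.77 - 44.1956 / 7.8
Y = 74.77 - 5.6661
Y = 69.1039

69.1039


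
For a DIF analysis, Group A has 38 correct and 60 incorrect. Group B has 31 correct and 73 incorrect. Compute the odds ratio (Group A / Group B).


Odds_A = 38/60 = 0.6333
Odds_B = 31/73 = 0.4247
OR = Odds_A / Odds_B = 0.6333 / 0.4247
Exactly, OR = (38 * 73) / (60 * 31) = 2774 / 1860
OR = 1.4914

1.4914


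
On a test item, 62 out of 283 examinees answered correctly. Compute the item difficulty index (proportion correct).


Item difficulty p = number correct / total examinees
p = 62 / 283
p = 0.2191

0.2191


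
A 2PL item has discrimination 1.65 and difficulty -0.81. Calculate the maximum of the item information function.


For 2PL, max info at theta = b = -0.81
I_max = a^2 / 4 = 1.65^2 / 4
= 2.7225 / 4
I_max = 0.6806

0.6806


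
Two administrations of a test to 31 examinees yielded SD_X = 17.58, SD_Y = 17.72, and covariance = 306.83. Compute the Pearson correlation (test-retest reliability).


r = cov(X,Y) / (SD_X * SD_Y)
r = 306.83 / (17.58 * 17.72)
r = 306.83 / 311.5176
r = 0.985

0.985


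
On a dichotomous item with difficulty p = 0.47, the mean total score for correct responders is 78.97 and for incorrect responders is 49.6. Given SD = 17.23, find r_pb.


q = 1 - p = 0.53
rpb = ((M1 - M0) / SD) * sqrt(p * q)
rpb = ((78.97 - 49.6) / 17.23) * sqrt(0.47 * 0.53)
rpb = 0.8508

0.8508


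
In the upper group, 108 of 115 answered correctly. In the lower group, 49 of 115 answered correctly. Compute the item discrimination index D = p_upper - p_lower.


p_upper = 108/115 = 0.9391
p_lower = 49/115 = 0.4261
D = 0.9391 - 0.4261 = 0.513

0.513


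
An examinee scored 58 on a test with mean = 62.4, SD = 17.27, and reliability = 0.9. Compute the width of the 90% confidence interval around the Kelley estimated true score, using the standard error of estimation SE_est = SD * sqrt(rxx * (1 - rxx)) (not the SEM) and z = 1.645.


True score estimate = 0.9*58 + 0.1*62.4 = 58.44
SE_est = SD * sqrt(rxx * (1 - rxx)) = 17.27 * sqrt(0.9 * 0.1) = 17.27 * sqrt(0.09) = 5.181
CI = T_est +/- z * SE_est, so width = 2 * z * SE_est = 2 * 1.645 * 5.181
Width = 17.0455

17.0455


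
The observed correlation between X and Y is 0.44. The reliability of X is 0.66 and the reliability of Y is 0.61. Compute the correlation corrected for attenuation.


r_corrected = rxy / sqrt(rxx * ryy)
= 0.44 / sqrt(0.66 * 0.61)
= 0.44 / sqrt(0.4026)
= 0.44 / 0.634508
r_corrected = 0.6935

0.6935


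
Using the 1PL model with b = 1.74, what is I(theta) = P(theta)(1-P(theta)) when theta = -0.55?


P = 1/(1+exp(-(-0.55-1.74))) = 0.092
I = P*(1-P) = 0.092 * 0.908
I = 0.0835

0.0835


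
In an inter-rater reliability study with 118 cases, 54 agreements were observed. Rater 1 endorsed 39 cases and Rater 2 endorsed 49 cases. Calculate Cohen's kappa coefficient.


P_o = 54/118 = 0.457627
P_e = (39*49 + 79*69) / 13924 = 0.528727
kappa = (P_o - P_e) / (1 - P_e)
kappa = (0.457627 - 0.528727) / (1 - 0.528727)
kappa = -0.1509

-0.1509


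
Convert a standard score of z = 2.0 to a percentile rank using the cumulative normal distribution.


CDF(z) = 0.5 * (1 + erf(z/sqrt(2)))
erf(1.4142) = 0.9545
CDF = 0.9772
Percentile rank = 0.9772 * 100 = 97.72

97.72


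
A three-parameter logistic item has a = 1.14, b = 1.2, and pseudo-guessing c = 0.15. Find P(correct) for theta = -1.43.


logit = 1.14*(-1.43 - 1.2) = -2.9982
P* = 1/(1 + exp(--2.9982)) = 0.0475
P = 0.15 + (1 - 0.15) * 0.0475
P = 0.1904

0.1904


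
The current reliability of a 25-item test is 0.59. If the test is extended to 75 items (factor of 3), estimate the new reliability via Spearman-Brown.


r_new = (n * rxx) / (1 + (n-1) * rxx)
r_new = (3 * 0.59) / (1 + 2 * 0.59)
r_new = 1.77 / 2.18
r_new = 0.8119

0.8119


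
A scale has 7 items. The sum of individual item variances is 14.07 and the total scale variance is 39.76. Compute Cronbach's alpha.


alpha = (k/(k-1)) * (1 - sum(si^2)/s_total^2)
= (7/6) * (1 - 14.07/39.76)
alpha = 0.7538

0.7538


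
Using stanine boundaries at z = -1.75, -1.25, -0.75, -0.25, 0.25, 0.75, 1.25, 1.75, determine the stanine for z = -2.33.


Stanine boundaries: [-1.75, -1.25, -0.75, -0.25, 0.25, 0.75, 1.25, 1.75]
z = -2.33
Check each boundary:
  z < -1.75
  z < -1.25
  z < -0.75
  z < -0.25
  z < 0.25
  z < 0.75
  z < 1.25
  z < 1.75
Highest qualifying boundary gives stanine = 1

1


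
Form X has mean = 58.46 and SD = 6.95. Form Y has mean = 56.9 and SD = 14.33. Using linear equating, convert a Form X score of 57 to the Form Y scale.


slope = SD_Y / SD_X = 14.33 / 6.95 ~ 2.0619
intercept = mean_Y - slope * mean_X = 56.9 - (14.33 / 6.95) * 58.46 ~ -63.6369
Y = slope * X + intercept. To avoid rounding drift from the rounded slope/intercept, evaluate the equivalent form Y = mean_Y + SD_Y * (X - mean_X) / SD_X at full precision:
Y = 56.9 + 14.33 * (57 - 58.46) / 6.95
Y = 56.9 - 14.33 * 1.46 / 6.95
Y = 56.9 - 20.9218 / 6.95
Y = 56.9 - 3.0103
Y = 53.8897

53.8897


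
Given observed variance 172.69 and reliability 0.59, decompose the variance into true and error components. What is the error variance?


var_true = rxx * var_obs = 0.59 * 172.69 = 101.8871
var_error = var_obs - var_true
var_error = 172.69 - 101.8871
var_error = 70.8029

70.8029


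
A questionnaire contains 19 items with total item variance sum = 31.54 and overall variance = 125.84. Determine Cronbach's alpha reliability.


alpha = (k/(k-1)) * (1 - sum(si^2)/s_total^2)
= (19/18) * (1 - 31.54/125.84)
alpha = 0.791

0.791


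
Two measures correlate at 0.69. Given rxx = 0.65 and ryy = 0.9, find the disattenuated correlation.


r_corrected = rxy / sqrt(rxx * ryy)
= 0.69 / sqrt(0.65 * 0.9)
= 0.69 / sqrt(0.585)
= 0.69 / 0.764853
r_corrected = 0.9021

0.9021


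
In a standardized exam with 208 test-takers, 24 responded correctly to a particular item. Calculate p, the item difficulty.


Item difficulty p = number correct / total examinees
p = 24 / 208
p = 0.1154

0.1154


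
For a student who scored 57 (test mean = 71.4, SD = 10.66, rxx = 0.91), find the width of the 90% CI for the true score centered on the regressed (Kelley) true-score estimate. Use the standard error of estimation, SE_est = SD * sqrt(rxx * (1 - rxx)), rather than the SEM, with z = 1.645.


True score estimate = 0.91*57 + 0.09*71.4 = 58.296
SE_est = SD * sqrt(rxx * (1 - rxx)) = 10.66 * sqrt(0.91 * 0.09) = 10.66 * sqrt(0.0819) = 3.050698
CI = T_est +/- z * SE_est, so width = 2 * z * SE_est = 2 * 1.645 * 3.050698
Width = 10.0368

10.0368


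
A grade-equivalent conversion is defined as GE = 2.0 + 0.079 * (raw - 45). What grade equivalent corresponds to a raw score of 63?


raw - median = 63 - 45 = 18
slope * diff = 0.079 * 18 = 1.422
GE = 2.0 + 1.422
GE = 3.422

3.422


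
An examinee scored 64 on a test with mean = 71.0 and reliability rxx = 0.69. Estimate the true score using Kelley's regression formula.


T_est = rxx * X + (1 - rxx) * mean
T_est = 0.69 * 64 + 0.31 * 71.0
T_est = 44.16 + 22.01
T_est = 66.17

66.17


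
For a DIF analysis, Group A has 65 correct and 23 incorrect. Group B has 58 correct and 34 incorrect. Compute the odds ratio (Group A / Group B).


Odds_A = 65/23 = 2.8261
Odds_B = 58/34 = 1.7059
OR = Odds_A / Odds_B = 2.8261 / 1.7059
Exactly, OR = (65 * 34) / (23 * 58) = 2210 / 1334
OR = 1.6567

1.6567


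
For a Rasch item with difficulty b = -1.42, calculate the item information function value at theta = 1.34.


P = 1/(1+exp(-(1.34--1.42))) = 0.9405
I = P*(1-P) = 0.9405 * 0.0595
I = 0.056

0.056


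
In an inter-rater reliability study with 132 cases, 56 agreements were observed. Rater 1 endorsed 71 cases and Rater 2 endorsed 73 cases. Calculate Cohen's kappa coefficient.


P_o = 56/132 = 0.424242
P_e = (71*73 + 61*59) / 17424 = 0.504017
kappa = (P_o - P_e) / (1 - P_e)
kappa = (0.424242 - 0.504017) / (1 - 0.504017)
kappa = -0.1608

-0.1608


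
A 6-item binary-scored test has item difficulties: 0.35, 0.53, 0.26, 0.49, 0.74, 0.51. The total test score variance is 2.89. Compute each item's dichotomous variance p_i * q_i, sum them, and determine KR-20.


For each item, compute p_i * q_i:
  Item 1: 0.35 * 0.65 = 0.2275
  Item 2: 0.53 * 0.47 = 0.2491
  Item 3: 0.26 * 0.74 = 0.1924
  Item 4: 0.49 * 0.51 = 0.2499
  Item 5: 0.74 * 0.26 = 0.1924
  Item 6: 0.51 * 0.49 = 0.2499
Sum(p_i * q_i) = 0.2275 + 0.2491 + 0.1924 + 0.2499 + 0.1924 + 0.2499 = 1.3612
KR-20 = (k/(k-1)) * (1 - Sum(p_i*q_i) / Var_total)
= (6/5) * (1 - 1.3612/2.89)
= 1.2 * 0.529
KR-20 = 0.6348

0.6348


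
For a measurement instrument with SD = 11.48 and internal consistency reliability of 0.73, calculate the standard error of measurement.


SEM = SD * sqrt(1 - rxx)
SEM = 11.48 * sqrt(1 - 0.73)
SEM = 11.48 * sqrt(0.27) = 11.48 * 0.519615
SEM = 5.9652

5.9652


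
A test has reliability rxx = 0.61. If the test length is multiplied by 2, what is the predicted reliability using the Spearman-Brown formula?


r_new = (n * rxx) / (1 + (n-1) * rxx)
r_new = (2 * 0.61) / (1 + 1 * 0.61)
r_new = 1.22 / 1.61
r_new = 0.7578

0.7578


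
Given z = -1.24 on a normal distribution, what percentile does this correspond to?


CDF(z) = 0.5 * (1 + erf(z/sqrt(2)))
erf(-0.8768) = -0.785
CDF = 0.1075
Percentile rank = 0.1075 * 100 = 10.75

10.75


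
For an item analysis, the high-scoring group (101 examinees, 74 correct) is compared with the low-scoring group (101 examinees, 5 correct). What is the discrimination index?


p_upper = 74/101 = 0.7327
p_lower = 5/101 = 0.0495
D = 0.7327 - 0.0495 = 0.6832

0.6832


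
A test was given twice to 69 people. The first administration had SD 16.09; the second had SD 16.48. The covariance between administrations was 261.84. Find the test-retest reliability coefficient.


r = cov(X,Y) / (SD_X * SD_Y)
r = 261.84 / (16.09 * 16.48)
r = 261.84 / 265.1632
r = 0.9875

0.9875


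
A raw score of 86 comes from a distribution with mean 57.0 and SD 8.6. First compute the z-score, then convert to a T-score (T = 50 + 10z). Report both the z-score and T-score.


z = (X - mean) / SD = (86 - 57.0) / 8.6
z = 29.0 / 8.6
z = 3.3721
T-score = T = 50 + 10z
Carry z at full precision (z = 29.0 / 8.6) into the conversion:
T-score = 50 + 10 * (29.0 / 8.6) = 50 + 290 / 8.6
T-score = 50 + 33.7209
T-score = 83.7209

83.7209


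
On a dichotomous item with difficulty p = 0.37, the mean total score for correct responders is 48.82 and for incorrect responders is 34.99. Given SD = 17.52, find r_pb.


q = 1 - p = 0.63
rpb = ((M1 - M0) / SD) * sqrt(p * q)
rpb = ((48.82 - 34.99) / 17.52) * sqrt(0.37 * 0.63)
rpb = 0.3811

0.3811


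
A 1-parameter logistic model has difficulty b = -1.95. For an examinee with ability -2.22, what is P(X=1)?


theta - b = -2.22 - -1.95 = -0.27
exp(-(theta - b)) = exp(0.27) = 1.31
P = 1 / (1 + 1.31)
P = 0.4329

0.4329


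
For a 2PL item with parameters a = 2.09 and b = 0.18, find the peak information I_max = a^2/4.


For 2PL, max info at theta = b = 0.18
I_max = a^2 / 4 = 2.09^2 / 4
= 4.3681 / 4
I_max = 1.092

1.092


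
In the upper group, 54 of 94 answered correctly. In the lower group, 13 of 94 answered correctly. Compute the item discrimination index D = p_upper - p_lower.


p_upper = 54/94 = 0.5745
p_lower = 13/94 = 0.1383
D = 0.5745 - 0.1383 = 0.4362

0.4362


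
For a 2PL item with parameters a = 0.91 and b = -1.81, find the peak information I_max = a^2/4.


For 2PL, max info at theta = b = -1.81
I_max = a^2 / 4 = 0.91^2 / 4
= 0.8281 / 4
I_max = 0.207

0.207


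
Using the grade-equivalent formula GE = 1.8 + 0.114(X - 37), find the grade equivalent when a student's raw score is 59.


raw - median = 59 - 37 = 22
slope * diff = 0.114 * 22 = 2.508
GE = 1.8 + 2.508
GE = 4.308

4.308


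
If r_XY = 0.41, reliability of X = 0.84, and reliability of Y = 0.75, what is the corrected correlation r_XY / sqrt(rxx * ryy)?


r_corrected = rxy / sqrt(rxx * ryy)
= 0.41 / sqrt(0.84 * 0.75)
= 0.41 / sqrt(0.63)
= 0.41 / 0.793725
r_corrected = 0.5166

0.5166


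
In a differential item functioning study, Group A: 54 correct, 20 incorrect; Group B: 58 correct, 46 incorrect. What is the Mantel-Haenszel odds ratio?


Odds_A = 54/20 = 2.7
Odds_B = 58/46 = 1.2609
OR = Odds_A / Odds_B = 2.7 / 1.2609
Exactly, OR = (54 * 46) / (20 * 58) = 2484 / 1160
OR = 2.1414

2.1414


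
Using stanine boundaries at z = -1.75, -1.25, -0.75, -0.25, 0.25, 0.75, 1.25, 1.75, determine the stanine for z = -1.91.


Stanine boundaries: [-1.75, -1.25, -0.75, -0.25, 0.25, 0.75, 1.25, 1.75]
z = -1.91
Check each boundary:
  z < -1.75
  z < -1.25
  z < -0.75
  z < -0.25
  z < 0.25
  z < 0.75
  z < 1.25
  z < 1.75
Highest qualifying boundary gives stanine = 1

1


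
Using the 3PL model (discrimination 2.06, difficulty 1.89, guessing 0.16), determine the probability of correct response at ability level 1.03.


logit = 2.06*(1.03 - 1.89) = -1.7716
P* = 1/(1 + exp(--1.7716)) = 0.1453
P = 0.16 + (1 - 0.16) * 0.1453
P = 0.2821

0.2821


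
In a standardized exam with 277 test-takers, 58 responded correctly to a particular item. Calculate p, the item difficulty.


Item difficulty p = number correct / total examinees
p = 58 / 277
p = 0.2094

0.2094


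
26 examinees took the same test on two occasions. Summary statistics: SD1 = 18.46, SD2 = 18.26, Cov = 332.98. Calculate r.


r = cov(X,Y) / (SD_X * SD_Y)
r = 332.98 / (18.46 * 18.26)
r = 332.98 / 337.0796
r = 0.9878

0.9878


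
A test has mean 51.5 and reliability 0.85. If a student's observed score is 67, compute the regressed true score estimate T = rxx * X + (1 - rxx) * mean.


T_est = rxx * X + (1 - rxx) * mean
T_est = 0.85 * 67 + 0.15 * 51.5
T_est = 56.95 + 7.725
T_est = 64.675

64.675


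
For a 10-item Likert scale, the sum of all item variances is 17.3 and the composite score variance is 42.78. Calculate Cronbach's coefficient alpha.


alpha = (k/(k-1)) * (1 - sum(si^2)/s_total^2)
= (10/9) * (1 - 17.3/42.78)
alpha = 0.6618

0.6618


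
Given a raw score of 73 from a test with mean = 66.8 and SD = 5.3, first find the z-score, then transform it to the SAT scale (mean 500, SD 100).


z = (X - mean) / SD = (73 - 66.8) / 5.3
z = 6.2 / 5.3
z = 1.1698
SAT-scale = SAT = 500 + 100z
Carry z at full precision (z = 6.2 / 5.3) into the conversion:
SAT-scale = 500 + 100 * (6.2 / 5.3) = 500 + 620 / 5.3
SAT-scale = 500 + 116.9811
SAT-scale = 616.9811

616.9811


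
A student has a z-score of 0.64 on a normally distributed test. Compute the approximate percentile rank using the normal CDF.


CDF(z) = 0.5 * (1 + erf(z/sqrt(2)))
erf(0.4525) = 0.4778
CDF = 0.7389
Percentile rank = 0.7389 * 100 = 73.89

73.89


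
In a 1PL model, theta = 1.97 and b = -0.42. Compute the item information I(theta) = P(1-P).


P = 1/(1+exp(-(1.97--0.42))) = 0.9161
I = P*(1-P) = 0.9161 * 0.0839
I = 0.0769

0.0769
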